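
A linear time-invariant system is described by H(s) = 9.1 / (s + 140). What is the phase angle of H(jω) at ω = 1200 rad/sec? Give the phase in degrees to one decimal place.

-83.3 deg

∠(j1200 + 140) = arctan(1200/140) = 83.35°
∠H(j1200) = −83.35° = -83.35°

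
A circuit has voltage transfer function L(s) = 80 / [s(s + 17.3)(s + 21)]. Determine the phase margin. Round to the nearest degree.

89°

Gain crossover: |L(jω)| = 1 at ω ≈ 0.22 rad/s.
∠L(j0.22) = −90° − arctan(0.22/17.3) − arctan(0.22/21) ≈ -91.33°
PM = 180° + (-91.33°) = 88.67°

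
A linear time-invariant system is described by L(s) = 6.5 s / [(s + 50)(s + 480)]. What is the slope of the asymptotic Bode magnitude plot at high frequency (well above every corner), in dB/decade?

-20 dB/decade

With 1 zero and 2 poles, the high-frequency asymptotic slope is 20 × (1 − 2) = -20 dB/decade.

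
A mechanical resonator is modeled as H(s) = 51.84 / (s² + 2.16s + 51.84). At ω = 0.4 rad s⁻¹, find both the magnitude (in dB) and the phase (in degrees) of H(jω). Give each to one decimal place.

|(j0.4)² + 2.16(j0.4) + 51.84| = |51.68 + j0.864| = 51.69
|H(j0.4)| = 51.84 / 51.69 = 1.003
20 log₁₀(1.003) = 0.03 dB
∠[(j0.4)² + 2.16(j0.4) + 51.84] = ∠[51.68 + j0.864] = 0.96°
∠H(j0.4) = −0.96° = -0.96°

|H| = 0.0 dB, ∠H = -1.0°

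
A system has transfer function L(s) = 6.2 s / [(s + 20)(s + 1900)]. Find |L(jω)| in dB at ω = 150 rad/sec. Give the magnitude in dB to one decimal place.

|j150| = 150
|j150 + 20| = √(150² + 20²) = 151.3
|j150 + 1900| = √(150² + 1900²) = 1906
|L(j150)| = 6.2 × 150 / (151.3 × 1906) = 0.0032245
20 log₁₀(0.0032245) = -49.83 dB

-49.8 dB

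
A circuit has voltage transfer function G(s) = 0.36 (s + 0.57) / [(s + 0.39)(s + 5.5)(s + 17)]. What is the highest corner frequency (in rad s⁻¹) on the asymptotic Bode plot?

17 rad s⁻¹

Break frequencies occur at each pole and zero magnitude: 0.39 rad s⁻¹, 0.57 rad s⁻¹, 5.5 rad s⁻¹, 17 rad s⁻¹.
The highest is 17 rad s⁻¹.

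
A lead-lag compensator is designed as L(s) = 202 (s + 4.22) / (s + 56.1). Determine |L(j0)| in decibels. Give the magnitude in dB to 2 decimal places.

L(0) = 202 × 4.22 / 56.1 = 15.195
20 log₁₀(15.195) = 23.634 dB

23.63 dB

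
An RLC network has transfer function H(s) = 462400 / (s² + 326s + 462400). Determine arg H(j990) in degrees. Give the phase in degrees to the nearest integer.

∠[(j990)² + 326(j990) + 462400] = ∠[-5.177e+05 + j3.2274e+05] = 148.06°
∠H(j990) = −148.06° = -148.06°

-148°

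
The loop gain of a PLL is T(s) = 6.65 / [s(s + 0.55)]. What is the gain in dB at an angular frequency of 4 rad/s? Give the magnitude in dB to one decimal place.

-7.7 dB

|j4 + 0.55| = √(4² + 0.55²) = 4.038
|j4| = 4
|T(j4)| = 6.65 / (4.038 × 4) = 0.41175
20 log₁₀(0.41175) = -7.71 dB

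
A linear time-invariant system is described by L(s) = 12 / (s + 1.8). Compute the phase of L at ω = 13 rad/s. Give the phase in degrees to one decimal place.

∠(j13 + 1.8) = arctan(13/1.8) = 82.12°
∠L(j13) = −82.12° = -82.12°

-82.1°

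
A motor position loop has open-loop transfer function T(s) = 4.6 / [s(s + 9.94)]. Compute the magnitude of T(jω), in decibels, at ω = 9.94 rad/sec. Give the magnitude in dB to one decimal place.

-29.7 dB

|j9.94 + 9.94| = √(9.94² + 9.94²) = 14.06
|j9.94| = 9.94
|T(j9.94)| = 4.6 / (14.06 × 9.94) = 0.032921
20 log₁₀(0.032921) = -29.65 dB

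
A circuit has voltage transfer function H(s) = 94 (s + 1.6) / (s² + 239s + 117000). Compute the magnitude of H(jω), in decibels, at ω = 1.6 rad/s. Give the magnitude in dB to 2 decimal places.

|j1.6 + 1.6| = √(1.6² + 1.6²) = 2.263
|(j1.6)² + 239(j1.6) + 117000| = |1.17e+05 + j382.4| = 1.17e+05
|H(j1.6)| = 94 × 2.263 / 1.17e+05 = 0.001818
20 log₁₀(0.001818) = -54.808 dB

-54.81 dB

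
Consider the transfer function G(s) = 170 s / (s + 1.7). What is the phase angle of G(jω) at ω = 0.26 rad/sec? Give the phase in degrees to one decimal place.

∠(j0.26) = 90.00°
∠(j0.26 + 1.7) = arctan(0.26/1.7) = 8.70°
∠G(j0.26) = 90.00° − 8.70° = 81.30°

81.3°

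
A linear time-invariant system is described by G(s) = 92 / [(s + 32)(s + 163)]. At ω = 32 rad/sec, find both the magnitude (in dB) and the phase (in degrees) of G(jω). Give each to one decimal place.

|j32 + 32| = √(32² + 32²) = 45.25
|j32 + 163| = √(32² + 163²) = 166.1
|G(j32)| = 92 / (45.25 × 166.1) = 0.012238
20 log₁₀(0.012238) = -38.25 dB
∠(j32 + 32) = arctan(32/32) = 45.00°
∠(j32 + 163) = arctan(32/163) = 11.11°
∠G(j32) = − (45.00° + 11.11°) = -56.11°

|G| = -38.2 dB, ∠G = -56.1°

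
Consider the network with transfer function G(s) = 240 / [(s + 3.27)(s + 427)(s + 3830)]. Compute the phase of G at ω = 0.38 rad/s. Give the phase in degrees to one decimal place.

∠(j0.38 + 3.27) = arctan(0.38/3.27) = 6.63°
∠(j0.38 + 427) = arctan(0.38/427) = 0.05°
∠(j0.38 + 3830) = arctan(0.38/3830) = 0.01°
∠G(j0.38) = − (6.63° + 0.05° + 0.01°) = -6.69°

-6.7°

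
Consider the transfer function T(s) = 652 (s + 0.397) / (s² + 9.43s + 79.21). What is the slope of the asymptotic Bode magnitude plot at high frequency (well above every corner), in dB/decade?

-20 dB/decade

With 1 zero and 2 poles, the high-frequency asymptotic slope is 20 × (1 − 2) = -20 dB/decade.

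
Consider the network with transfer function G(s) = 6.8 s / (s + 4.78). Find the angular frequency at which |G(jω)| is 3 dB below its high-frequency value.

For a single-pole high-pass, the −3 dB point is at the pole: ω = 4.78 rad/s.

4.78 rad/s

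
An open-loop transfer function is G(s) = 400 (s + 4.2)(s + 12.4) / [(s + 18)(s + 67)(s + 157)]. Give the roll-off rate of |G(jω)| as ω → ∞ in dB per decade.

With 2 zeros and 3 poles, the high-frequency asymptotic slope is 20 × (2 − 3) = -20 dB/decade.

-20 dB/decade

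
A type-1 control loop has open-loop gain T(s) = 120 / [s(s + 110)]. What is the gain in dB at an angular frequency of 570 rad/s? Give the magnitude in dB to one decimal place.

|j570 + 110| = √(570² + 110²) = 580.5
|j570| = 570
|T(j570)| = 120 / (580.5 × 570) = 0.00036265
20 log₁₀(0.00036265) = -68.81 dB

-68.8 dB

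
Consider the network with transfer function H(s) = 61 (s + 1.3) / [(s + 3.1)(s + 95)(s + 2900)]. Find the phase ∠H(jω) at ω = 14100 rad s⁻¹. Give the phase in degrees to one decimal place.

-168.0°

∠(j14100 + 1.3) = arctan(14100/1.3) = 89.99°
∠(j14100 + 3.1) = arctan(14100/3.1) = 89.99°
∠(j14100 + 95) = arctan(14100/95) = 89.61°
∠(j14100 + 2900) = arctan(14100/2900) = 78.38°
∠H(j14100) = 89.99° − (89.99° + 89.61° + 78.38°) = -167.98°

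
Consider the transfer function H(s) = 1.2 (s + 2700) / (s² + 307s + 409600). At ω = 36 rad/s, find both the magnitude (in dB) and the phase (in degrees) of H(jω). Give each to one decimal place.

|H| = -42.0 dB, ∠H = -0.8 deg

|j36 + 2700| = √(36² + 2700²) = 2700
|(j36)² + 307(j36) + 409600| = |4.083e+05 + j11052| = 4.085e+05
|H(j36)| = 1.2 × 2700 / 4.085e+05 = 0.0079331
20 log₁₀(0.0079331) = -42.01 dB
∠(j36 + 2700) = arctan(36/2700) = 0.76°
∠[(j36)² + 307(j36) + 409600] = ∠[4.083e+05 + j11052] = 1.55°
∠H(j36) = 0.76° − 1.55° = -0.79°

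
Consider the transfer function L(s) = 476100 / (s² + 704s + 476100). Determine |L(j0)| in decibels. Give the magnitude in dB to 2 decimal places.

0.00 dB

L(0) = 476100 / 476100 = 1
20 log₁₀(1) = 0.000 dB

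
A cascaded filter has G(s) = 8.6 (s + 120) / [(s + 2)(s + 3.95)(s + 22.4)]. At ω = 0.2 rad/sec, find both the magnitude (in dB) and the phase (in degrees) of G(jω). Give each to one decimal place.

|j0.2 + 120| = √(0.2² + 120²) = 120
|j0.2 + 2| = √(0.2² + 2²) = 2.01
|j0.2 + 3.95| = √(0.2² + 3.95²) = 3.955
|j0.2 + 22.4| = √(0.2² + 22.4²) = 22.4
|G(j0.2)| = 8.6 × 120 / (2.01 × 3.955 × 22.4) = 5.7952
20 log₁₀(5.7952) = 15.26 dB
∠(j0.2 + 120) = arctan(0.2/120) = 0.10°
∠(j0.2 + 2) = arctan(0.2/2) = 5.71°
∠(j0.2 + 3.95) = arctan(0.2/3.95) = 2.90°
∠(j0.2 + 22.4) = arctan(0.2/22.4) = 0.51°
∠G(j0.2) = 0.10° − (5.71° + 2.90° + 0.51°) = -9.03°

|G| = 15.3 dB, ∠G = -9.0°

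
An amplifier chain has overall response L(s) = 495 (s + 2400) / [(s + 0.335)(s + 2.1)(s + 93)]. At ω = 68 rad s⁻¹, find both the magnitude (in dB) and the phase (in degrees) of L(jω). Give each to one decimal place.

|j68 + 2400| = √(68² + 2400²) = 2401
|j68 + 0.335| = √(68² + 0.335²) = 68
|j68 + 2.1| = √(68² + 2.1²) = 68.03
|j68 + 93| = √(68² + 93²) = 115.2
|L(j68)| = 495 × 2401 / (68 × 68.03 × 115.2) = 2.2299
20 log₁₀(2.2299) = 6.97 dB
∠(j68 + 2400) = arctan(68/2400) = 1.62°
∠(j68 + 0.335) = arctan(68/0.335) = 89.72°
∠(j68 + 2.1) = arctan(68/2.1) = 88.23°
∠(j68 + 93) = arctan(68/93) = 36.17°
∠L(j68) = 1.62° − (89.72° + 88.23° + 36.17°) = -212.50°

|L| = 7.0 dB, ∠L = -212.5°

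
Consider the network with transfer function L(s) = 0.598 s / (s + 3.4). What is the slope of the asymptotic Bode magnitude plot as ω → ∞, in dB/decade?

0 dB/decade

With 1 zero and 1 pole, the high-frequency asymptotic slope is 20 × (1 − 1) = 0 dB/decade.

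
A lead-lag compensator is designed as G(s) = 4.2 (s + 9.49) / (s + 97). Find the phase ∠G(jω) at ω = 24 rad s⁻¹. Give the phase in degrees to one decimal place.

54.5 deg

∠(j24 + 9.49) = arctan(24/9.49) = 68.43°
∠(j24 + 97) = arctan(24/97) = 13.90°
∠G(j24) = 68.43° − 13.90° = 54.53°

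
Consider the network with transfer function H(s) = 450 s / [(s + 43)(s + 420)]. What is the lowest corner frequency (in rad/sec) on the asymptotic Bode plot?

Break frequencies occur at each pole and zero magnitude: 43 rad/sec, 420 rad/sec.
The lowest is 43 rad/sec.

43 rad/sec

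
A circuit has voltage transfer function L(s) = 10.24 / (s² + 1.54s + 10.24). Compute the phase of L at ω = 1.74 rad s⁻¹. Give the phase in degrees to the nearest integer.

∠[(j1.74)² + 1.54(j1.74) + 10.24] = ∠[7.2124 + j2.6796] = 20.38°
∠L(j1.74) = −20.38° = -20.38°

-20 deg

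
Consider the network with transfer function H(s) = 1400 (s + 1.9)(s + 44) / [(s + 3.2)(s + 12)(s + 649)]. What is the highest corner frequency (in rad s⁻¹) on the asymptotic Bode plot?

649 rad s⁻¹

Break frequencies occur at each pole and zero magnitude: 1.9 rad s⁻¹, 3.2 rad s⁻¹, 12 rad s⁻¹, 44 rad s⁻¹, 649 rad s⁻¹.
The highest is 649 rad s⁻¹.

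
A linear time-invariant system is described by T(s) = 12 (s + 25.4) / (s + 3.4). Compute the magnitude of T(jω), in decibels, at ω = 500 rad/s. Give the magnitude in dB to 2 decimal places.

|j500 + 25.4| = √(500² + 25.4²) = 500.6
|j500 + 3.4| = √(500² + 3.4²) = 500
|T(j500)| = 12 × 500.6 / 500 = 12.015
20 log₁₀(12.015) = 21.595 dB

21.59 dB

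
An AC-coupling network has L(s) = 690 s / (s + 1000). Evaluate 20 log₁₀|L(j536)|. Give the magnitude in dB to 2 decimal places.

|j536| = 536
|j536 + 1000| = √(536² + 1000²) = 1135
|L(j536)| = 690 × 536 / 1135 = 325.97
20 log₁₀(325.97) = 50.263 dB

50.26 dB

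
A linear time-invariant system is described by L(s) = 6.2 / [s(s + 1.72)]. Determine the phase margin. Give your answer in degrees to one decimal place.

37.9°

Gain crossover: |L(jω)| = 1 at ω ≈ 2.21 rad/s.
∠L(j2.21) = −90° − arctan(2.21/1.72) ≈ -142.14°
PM = 180° + (-142.14°) = 37.86°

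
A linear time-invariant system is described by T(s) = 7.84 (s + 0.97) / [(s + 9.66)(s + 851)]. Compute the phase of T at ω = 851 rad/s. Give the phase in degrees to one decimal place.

∠(j851 + 0.97) = arctan(851/0.97) = 89.93°
∠(j851 + 9.66) = arctan(851/9.66) = 89.35°
∠(j851 + 851) = arctan(851/851) = 45.00°
∠T(j851) = 89.93° − (89.35° + 45.00°) = -44.41°

-44.4 deg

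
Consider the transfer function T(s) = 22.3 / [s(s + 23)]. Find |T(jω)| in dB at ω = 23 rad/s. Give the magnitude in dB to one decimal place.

-30.5 dB

|j23 + 23| = √(23² + 23²) = 32.53
|j23| = 23
|T(j23)| = 22.3 / (32.53 × 23) = 0.029808
20 log₁₀(0.029808) = -30.51 dB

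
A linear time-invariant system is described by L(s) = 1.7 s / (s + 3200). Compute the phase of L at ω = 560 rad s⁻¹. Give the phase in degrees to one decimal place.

∠(j560) = 90.00°
∠(j560 + 3200) = arctan(560/3200) = 9.93°
∠L(j560) = 90.00° − 9.93° = 80.07°

80.1 deg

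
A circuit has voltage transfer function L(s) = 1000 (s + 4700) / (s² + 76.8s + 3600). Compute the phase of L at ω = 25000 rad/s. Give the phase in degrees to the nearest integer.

-100°

∠(j25000 + 4700) = arctan(25000/4700) = 79.35°
∠[(j25000)² + 76.8(j25000) + 3600] = ∠[-6.25e+08 + j1.92e+06] = 179.82°
∠L(j25000) = 79.35° − 179.82° = -100.47°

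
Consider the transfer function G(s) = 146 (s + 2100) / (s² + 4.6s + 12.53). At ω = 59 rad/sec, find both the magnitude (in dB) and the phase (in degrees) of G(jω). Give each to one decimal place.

|G| = 38.9 dB, ∠G = -173.9°

|j59 + 2100| = √(59² + 2100²) = 2101
|(j59)² + 4.6(j59) + 12.53| = |-3468.5 + j271.4| = 3479
|G(j59)| = 146 × 2101 / 3479 = 88.162
20 log₁₀(88.162) = 38.91 dB
∠(j59 + 2100) = arctan(59/2100) = 1.61°
∠[(j59)² + 4.6(j59) + 12.53] = ∠[-3468.5 + j271.4] = 175.53°
∠G(j59) = 1.61° − 175.53° = -173.92°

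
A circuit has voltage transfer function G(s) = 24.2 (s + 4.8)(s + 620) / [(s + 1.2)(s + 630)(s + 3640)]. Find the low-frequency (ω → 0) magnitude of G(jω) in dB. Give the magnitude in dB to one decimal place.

-31.6 dB

G(0) = 24.2 × 4.8 × 620 / (1.2 × 630 × 3640) = 0.026171
20 log₁₀(0.026171) = -31.64 dB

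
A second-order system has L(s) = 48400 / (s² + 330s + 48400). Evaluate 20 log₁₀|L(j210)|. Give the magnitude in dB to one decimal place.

|(j210)² + 330(j210) + 48400| = |4300 + j69300| = 6.943e+04
|L(j210)| = 48400 / 6.943e+04 = 0.69707
20 log₁₀(0.69707) = -3.13 dB

-3.1 dB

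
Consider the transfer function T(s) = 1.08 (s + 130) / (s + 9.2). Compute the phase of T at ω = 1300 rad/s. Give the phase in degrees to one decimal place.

-5.3°

∠(j1300 + 130) = arctan(1300/130) = 84.29°
∠(j1300 + 9.2) = arctan(1300/9.2) = 89.59°
∠T(j1300) = 84.29° − 89.59° = -5.31°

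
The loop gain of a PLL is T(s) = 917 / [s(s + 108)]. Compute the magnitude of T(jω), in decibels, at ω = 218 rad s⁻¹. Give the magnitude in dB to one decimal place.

|j218 + 108| = √(218² + 108²) = 243.3
|j218| = 218
|T(j218)| = 917 / (243.3 × 218) = 0.01729
20 log₁₀(0.01729) = -35.24 dB

-35.2 dB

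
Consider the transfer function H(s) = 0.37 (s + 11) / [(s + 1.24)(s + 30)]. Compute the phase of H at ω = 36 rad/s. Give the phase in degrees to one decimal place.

∠(j36 + 11) = arctan(36/11) = 73.01°
∠(j36 + 1.24) = arctan(36/1.24) = 88.03°
∠(j36 + 30) = arctan(36/30) = 50.19°
∠H(j36) = 73.01° − (88.03° + 50.19°) = -65.21°

-65.2°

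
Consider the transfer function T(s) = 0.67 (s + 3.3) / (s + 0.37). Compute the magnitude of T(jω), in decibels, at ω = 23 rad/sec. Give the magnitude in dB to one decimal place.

|j23 + 3.3| = √(23² + 3.3²) = 23.24
|j23 + 0.37| = √(23² + 0.37²) = 23
|T(j23)| = 0.67 × 23.24 / 23 = 0.67677
20 log₁₀(0.67677) = -3.39 dB

-3.4 dB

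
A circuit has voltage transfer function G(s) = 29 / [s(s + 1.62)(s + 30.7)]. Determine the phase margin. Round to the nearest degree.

70°

Gain crossover: |G(jω)| = 1 at ω ≈ 0.552 rad/s.
∠G(j0.552) = −90° − arctan(0.552/1.62) − arctan(0.552/30.7) ≈ -109.84°
PM = 180° + (-109.84°) = 70.16°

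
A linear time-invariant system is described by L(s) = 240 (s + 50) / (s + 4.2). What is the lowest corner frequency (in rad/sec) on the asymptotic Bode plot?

Break frequencies occur at each pole and zero magnitude: 4.2 rad/sec, 50 rad/sec.
The lowest is 4.2 rad/sec.

4.2 rad/sec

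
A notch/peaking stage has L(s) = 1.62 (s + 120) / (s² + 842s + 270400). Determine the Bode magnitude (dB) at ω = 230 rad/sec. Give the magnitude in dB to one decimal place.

-56.8 dB

|j230 + 120| = √(230² + 120²) = 259.4
|(j230)² + 842(j230) + 270400| = |2.175e+05 + j1.9366e+05| = 2.912e+05
|L(j230)| = 1.62 × 259.4 / 2.912e+05 = 0.0014431
20 log₁₀(0.0014431) = -56.81 dB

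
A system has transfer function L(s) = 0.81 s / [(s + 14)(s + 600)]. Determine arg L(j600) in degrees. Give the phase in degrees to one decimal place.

∠(j600) = 90.00°
∠(j600 + 14) = arctan(600/14) = 88.66°
∠(j600 + 600) = arctan(600/600) = 45.00°
∠L(j600) = 90.00° − (88.66° + 45.00°) = -43.66°

-43.7 deg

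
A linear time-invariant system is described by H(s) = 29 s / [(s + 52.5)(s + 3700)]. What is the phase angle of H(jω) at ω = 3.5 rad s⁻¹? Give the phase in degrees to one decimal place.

86.1 deg

∠(j3.5) = 90.00°
∠(j3.5 + 52.5) = arctan(3.5/52.5) = 3.81°
∠(j3.5 + 3700) = arctan(3.5/3700) = 0.05°
∠H(j3.5) = 90.00° − (3.81° + 0.05°) = 86.13°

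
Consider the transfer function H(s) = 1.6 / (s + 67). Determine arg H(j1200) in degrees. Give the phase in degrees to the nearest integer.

-87°

∠(j1200 + 67) = arctan(1200/67) = 86.80°
∠H(j1200) = −86.80° = -86.80°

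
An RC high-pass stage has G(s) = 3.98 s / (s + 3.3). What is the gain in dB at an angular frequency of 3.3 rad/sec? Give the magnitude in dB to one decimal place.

9.0 dB

|j3.3| = 3.3
|j3.3 + 3.3| = √(3.3² + 3.3²) = 4.667
|G(j3.3)| = 3.98 × 3.3 / 4.667 = 2.8143
20 log₁₀(2.8143) = 8.99 dB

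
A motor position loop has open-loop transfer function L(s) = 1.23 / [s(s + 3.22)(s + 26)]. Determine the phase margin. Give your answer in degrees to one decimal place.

Gain crossover: |L(jω)| = 1 at ω ≈ 0.0147 rad/sec.
∠L(j0.0147) = −90° − arctan(0.0147/3.22) − arctan(0.0147/26) ≈ -90.29°
PM = 180° + (-90.29°) = 89.71°

89.7°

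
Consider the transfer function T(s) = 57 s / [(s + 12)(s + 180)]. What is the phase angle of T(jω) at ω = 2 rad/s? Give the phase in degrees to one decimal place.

79.9°

∠(j2) = 90.00°
∠(j2 + 12) = arctan(2/12) = 9.46°
∠(j2 + 180) = arctan(2/180) = 0.64°
∠T(j2) = 90.00° − (9.46° + 0.64°) = 79.90°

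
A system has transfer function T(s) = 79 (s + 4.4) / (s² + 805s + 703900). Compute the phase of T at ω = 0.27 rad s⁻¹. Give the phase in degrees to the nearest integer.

∠(j0.27 + 4.4) = arctan(0.27/4.4) = 3.51°
∠[(j0.27)² + 805(j0.27) + 703900] = ∠[7.039e+05 + j217.35] = 0.02°
∠T(j0.27) = 3.51° − 0.02° = 3.49°

3 deg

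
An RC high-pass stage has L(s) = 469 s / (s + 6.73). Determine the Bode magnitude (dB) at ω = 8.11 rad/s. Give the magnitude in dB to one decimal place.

51.1 dB

|j8.11| = 8.11
|j8.11 + 6.73| = √(8.11² + 6.73²) = 10.54
|L(j8.11)| = 469 × 8.11 / 10.54 = 360.92
20 log₁₀(360.92) = 51.15 dB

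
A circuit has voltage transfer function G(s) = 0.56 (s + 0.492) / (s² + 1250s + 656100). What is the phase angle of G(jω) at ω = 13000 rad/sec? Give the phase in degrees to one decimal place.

-84.5°

∠(j13000 + 0.492) = arctan(13000/0.492) = 90.00°
∠[(j13000)² + 1250(j13000) + 656100] = ∠[-1.6834e+08 + j1.625e+07] = 174.49°
∠G(j13000) = 90.00° − 174.49° = -84.49°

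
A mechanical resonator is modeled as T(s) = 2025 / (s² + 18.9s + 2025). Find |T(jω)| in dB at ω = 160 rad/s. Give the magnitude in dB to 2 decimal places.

|(j160)² + 18.9(j160) + 2025| = |-23575 + j3024| = 2.377e+04
|T(j160)| = 2025 / 2.377e+04 = 0.085198
20 log₁₀(0.085198) = -21.391 dB

-21.39 dB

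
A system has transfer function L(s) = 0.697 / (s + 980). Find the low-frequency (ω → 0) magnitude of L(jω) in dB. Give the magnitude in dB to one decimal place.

-63.0 dB

L(0) = 0.697 / 980 = 0.00071122
20 log₁₀(0.00071122) = -62.96 dB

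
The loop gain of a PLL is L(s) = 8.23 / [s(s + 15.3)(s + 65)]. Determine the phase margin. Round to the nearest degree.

90°

Gain crossover: |L(jω)| = 1 at ω ≈ 0.00828 rad s⁻¹.
∠L(j0.00828) = −90° − arctan(0.00828/15.3) − arctan(0.00828/65) ≈ -90.04°
PM = 180° + (-90.04°) = 89.96°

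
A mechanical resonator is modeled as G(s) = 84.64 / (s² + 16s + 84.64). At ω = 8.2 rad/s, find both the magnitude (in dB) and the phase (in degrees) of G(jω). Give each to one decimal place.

|G| = -3.9 dB, ∠G = -82.4°

|(j8.2)² + 16(j8.2) + 84.64| = |17.4 + j131.2| = 132.3
|G(j8.2)| = 84.64 / 132.3 = 0.63952
20 log₁₀(0.63952) = -3.88 dB
∠[(j8.2)² + 16(j8.2) + 84.64] = ∠[17.4 + j131.2] = 82.45°
∠G(j8.2) = −82.45° = -82.45°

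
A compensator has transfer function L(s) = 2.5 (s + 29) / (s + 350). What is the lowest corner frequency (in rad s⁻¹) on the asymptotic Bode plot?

Break frequencies occur at each pole and zero magnitude: 29 rad s⁻¹, 350 rad s⁻¹.
The lowest is 29 rad s⁻¹.

29 rad s⁻¹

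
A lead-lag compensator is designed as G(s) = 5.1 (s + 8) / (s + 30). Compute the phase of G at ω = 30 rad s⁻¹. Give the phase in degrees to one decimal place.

∠(j30 + 8) = arctan(30/8) = 75.07°
∠(j30 + 30) = arctan(30/30) = 45.00°
∠G(j30) = 75.07° − 45.00° = 30.07°

30.1°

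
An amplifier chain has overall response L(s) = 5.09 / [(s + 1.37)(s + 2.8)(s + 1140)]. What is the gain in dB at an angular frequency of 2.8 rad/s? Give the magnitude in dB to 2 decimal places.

-68.83 dB

|j2.8 + 1.37| = √(2.8² + 1.37²) = 3.117
|j2.8 + 2.8| = √(2.8² + 2.8²) = 3.96
|j2.8 + 1140| = √(2.8² + 1140²) = 1140
|L(j2.8)| = 5.09 / (3.117 × 3.96 × 1140) = 0.00036172
20 log₁₀(0.00036172) = -68.833 dB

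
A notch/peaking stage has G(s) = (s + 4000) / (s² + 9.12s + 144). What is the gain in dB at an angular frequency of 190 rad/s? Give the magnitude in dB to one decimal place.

-19.1 dB

|j190 + 4000| = √(190² + 4000²) = 4005
|(j190)² + 9.12(j190) + 144| = |-35956 + j1732.8| = 3.6e+04
|G(j190)| = 1 × 4005 / 3.6e+04 = 0.11124
20 log₁₀(0.11124) = -19.07 dB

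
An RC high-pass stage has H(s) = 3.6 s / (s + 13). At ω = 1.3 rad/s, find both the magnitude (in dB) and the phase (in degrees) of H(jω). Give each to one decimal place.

|H| = -8.9 dB, ∠H = 84.3 deg

|j1.3| = 1.3
|j1.3 + 13| = √(1.3² + 13²) = 13.06
|H(j1.3)| = 3.6 × 1.3 / 13.06 = 0.35821
20 log₁₀(0.35821) = -8.92 dB
∠(j1.3) = 90.00°
∠(j1.3 + 13) = arctan(1.3/13) = 5.71°
∠H(j1.3) = 90.00° − 5.71° = 84.29°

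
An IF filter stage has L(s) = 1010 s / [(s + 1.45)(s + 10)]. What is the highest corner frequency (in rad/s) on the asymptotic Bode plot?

Break frequencies occur at each pole and zero magnitude: 1.45 rad/s, 10 rad/s.
The highest is 10 rad/s.

10 rad/s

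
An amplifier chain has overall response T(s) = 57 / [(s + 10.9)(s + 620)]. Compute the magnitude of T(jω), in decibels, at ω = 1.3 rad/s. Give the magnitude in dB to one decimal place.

-41.5 dB

|j1.3 + 10.9| = √(1.3² + 10.9²) = 10.98
|j1.3 + 620| = √(1.3² + 620²) = 620
|T(j1.3)| = 57 / (10.98 × 620) = 0.0083751
20 log₁₀(0.0083751) = -41.54 dB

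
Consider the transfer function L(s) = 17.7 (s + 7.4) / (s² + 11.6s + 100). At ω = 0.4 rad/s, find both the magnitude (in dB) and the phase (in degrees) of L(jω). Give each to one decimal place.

|L| = 2.4 dB, ∠L = 0.4°

|j0.4 + 7.4| = √(0.4² + 7.4²) = 7.411
|(j0.4)² + 11.6(j0.4) + 100| = |99.84 + j4.64| = 99.95
|L(j0.4)| = 17.7 × 7.411 / 99.95 = 1.3124
20 log₁₀(1.3124) = 2.36 dB
∠(j0.4 + 7.4) = arctan(0.4/7.4) = 3.09°
∠[(j0.4)² + 11.6(j0.4) + 100] = ∠[99.84 + j4.64] = 2.66°
∠L(j0.4) = 3.09° − 2.66° = 0.43°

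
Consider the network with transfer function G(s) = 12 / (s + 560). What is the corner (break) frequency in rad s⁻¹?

560 rad s⁻¹

The single real pole at s = −560 gives a corner at ω = 560 rad s⁻¹.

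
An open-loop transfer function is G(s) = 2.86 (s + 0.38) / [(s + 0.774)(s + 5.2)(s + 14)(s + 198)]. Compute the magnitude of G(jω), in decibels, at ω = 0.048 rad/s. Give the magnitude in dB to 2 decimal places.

-80.18 dB

|j0.048 + 0.38| = √(0.048² + 0.38²) = 0.383
|j0.048 + 0.774| = √(0.048² + 0.774²) = 0.7755
|j0.048 + 5.2| = √(0.048² + 5.2²) = 5.2
|j0.048 + 14| = √(0.048² + 14²) = 14
|j0.048 + 198| = √(0.048² + 198²) = 198
|G(j0.048)| = 2.86 × 0.383 / (0.7755 × 5.2 × 14 × 198) = 9.7993e-05
20 log₁₀(9.7993e-05) = -80.176 dB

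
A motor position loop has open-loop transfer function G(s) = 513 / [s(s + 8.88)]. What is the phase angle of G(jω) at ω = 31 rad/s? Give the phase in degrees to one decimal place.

∠(j31 + 8.88) = arctan(31/8.88) = 74.02°
∠(j31) = 90.00°
∠G(j31) = − (74.02° + 90.00°) = -164.02°

-164.0°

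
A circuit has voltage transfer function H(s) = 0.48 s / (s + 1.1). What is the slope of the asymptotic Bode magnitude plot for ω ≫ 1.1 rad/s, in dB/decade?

0 dB/decade

With 1 zero and 1 pole, the high-frequency asymptotic slope is 20 × (1 − 1) = 0 dB/decade.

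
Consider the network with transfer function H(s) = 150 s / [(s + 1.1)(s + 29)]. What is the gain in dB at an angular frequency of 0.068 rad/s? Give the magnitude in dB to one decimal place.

-9.9 dB

|j0.068| = 0.068
|j0.068 + 1.1| = √(0.068² + 1.1²) = 1.102
|j0.068 + 29| = √(0.068² + 29²) = 29
|H(j0.068)| = 150 × 0.068 / (1.102 × 29) = 0.31914
20 log₁₀(0.31914) = -9.92 dB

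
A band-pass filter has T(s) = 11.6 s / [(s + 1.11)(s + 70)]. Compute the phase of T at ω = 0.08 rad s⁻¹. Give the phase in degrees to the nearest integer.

86°

∠(j0.08) = 90.00°
∠(j0.08 + 1.11) = arctan(0.08/1.11) = 4.12°
∠(j0.08 + 70) = arctan(0.08/70) = 0.07°
∠T(j0.08) = 90.00° − (4.12° + 0.07°) = 85.81°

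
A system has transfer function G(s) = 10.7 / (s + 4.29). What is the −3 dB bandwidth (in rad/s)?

For a single-pole low-pass, the −3 dB point is at the pole: ω = 4.29 rad/s.

4.29 rad/s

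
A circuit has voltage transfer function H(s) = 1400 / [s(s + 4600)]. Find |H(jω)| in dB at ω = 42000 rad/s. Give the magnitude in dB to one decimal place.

|j42000 + 4600| = √(42000² + 4600²) = 4.225e+04
|j42000| = 4.2e+04
|H(j42000)| = 1400 / (4.225e+04 × 4.2e+04) = 7.8893e-07
20 log₁₀(7.8893e-07) = -122.06 dB

-122.1 dB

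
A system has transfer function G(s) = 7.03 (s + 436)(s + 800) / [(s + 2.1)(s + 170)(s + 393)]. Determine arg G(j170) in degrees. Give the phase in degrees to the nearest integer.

-124°

∠(j170 + 436) = arctan(170/436) = 21.30°
∠(j170 + 800) = arctan(170/800) = 12.00°
∠(j170 + 2.1) = arctan(170/2.1) = 89.29°
∠(j170 + 170) = arctan(170/170) = 45.00°
∠(j170 + 393) = arctan(170/393) = 23.39°
∠G(j170) = 21.30° + 12.00° − (89.29° + 45.00° + 23.39°) = -124.39°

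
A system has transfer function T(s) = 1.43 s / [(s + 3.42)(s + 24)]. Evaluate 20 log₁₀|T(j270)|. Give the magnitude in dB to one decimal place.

-45.6 dB

|j270| = 270
|j270 + 3.42| = √(270² + 3.42²) = 270
|j270 + 24| = √(270² + 24²) = 271.1
|T(j270)| = 1.43 × 270 / (270 × 271.1) = 0.0052751
20 log₁₀(0.0052751) = -45.56 dB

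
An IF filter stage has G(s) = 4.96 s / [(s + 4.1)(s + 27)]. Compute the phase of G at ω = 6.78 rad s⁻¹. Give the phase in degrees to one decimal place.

17.1 deg

∠(j6.78) = 90.00°
∠(j6.78 + 4.1) = arctan(6.78/4.1) = 58.84°
∠(j6.78 + 27) = arctan(6.78/27) = 14.10°
∠G(j6.78) = 90.00° − (58.84° + 14.10°) = 17.07°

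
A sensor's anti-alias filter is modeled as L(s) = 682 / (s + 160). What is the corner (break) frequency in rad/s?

160 rad/s

The single real pole at s = −160 gives a corner at ω = 160 rad/s.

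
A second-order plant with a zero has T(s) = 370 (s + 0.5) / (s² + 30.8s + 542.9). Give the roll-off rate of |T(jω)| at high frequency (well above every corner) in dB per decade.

-20 dB/decade

With 1 zero and 2 poles, the high-frequency asymptotic slope is 20 × (1 − 2) = -20 dB/decade.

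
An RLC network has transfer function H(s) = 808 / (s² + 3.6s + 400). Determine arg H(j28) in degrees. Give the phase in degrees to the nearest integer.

-165°

∠[(j28)² + 3.6(j28) + 400] = ∠[-384 + j100.8] = 165.29°
∠H(j28) = −165.29° = -165.29°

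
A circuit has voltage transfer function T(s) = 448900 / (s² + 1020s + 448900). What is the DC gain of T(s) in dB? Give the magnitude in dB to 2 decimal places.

T(0) = 448900 / 448900 = 1
20 log₁₀(1) = 0.000 dB

0.00 dB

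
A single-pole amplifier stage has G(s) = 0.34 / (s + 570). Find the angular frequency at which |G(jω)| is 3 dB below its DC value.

For a single-pole low-pass, the −3 dB point is at the pole: ω = 570 rad s⁻¹.

570 rad s⁻¹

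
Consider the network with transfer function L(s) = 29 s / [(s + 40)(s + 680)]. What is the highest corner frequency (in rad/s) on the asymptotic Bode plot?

680 rad/s

Break frequencies occur at each pole and zero magnitude: 40 rad/s, 680 rad/s.
The highest is 680 rad/s.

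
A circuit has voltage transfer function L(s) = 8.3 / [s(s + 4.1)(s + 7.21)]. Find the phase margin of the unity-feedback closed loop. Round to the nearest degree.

84°

Gain crossover: |L(jω)| = 1 at ω ≈ 0.28 rad/s.
∠L(j0.28) = −90° − arctan(0.28/4.1) − arctan(0.28/7.21) ≈ -96.13°
PM = 180° + (-96.13°) = 83.87°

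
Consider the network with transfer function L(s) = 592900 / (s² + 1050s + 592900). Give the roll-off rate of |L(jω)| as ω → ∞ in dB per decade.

With 0 zeros and 2 poles, the high-frequency asymptotic slope is 20 × (0 − 2) = -40 dB/decade.

-40 dB/decade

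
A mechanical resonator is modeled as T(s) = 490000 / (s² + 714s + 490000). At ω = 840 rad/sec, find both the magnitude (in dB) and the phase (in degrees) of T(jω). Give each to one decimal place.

|T| = -2.3 dB, ∠T = -109.8°

|(j840)² + 714(j840) + 490000| = |-2.156e+05 + j5.9976e+05| = 6.373e+05
|T(j840)| = 490000 / 6.373e+05 = 0.76883
20 log₁₀(0.76883) = -2.28 dB
∠[(j840)² + 714(j840) + 490000] = ∠[-2.156e+05 + j5.9976e+05] = 109.77°
∠T(j840) = −109.77° = -109.77°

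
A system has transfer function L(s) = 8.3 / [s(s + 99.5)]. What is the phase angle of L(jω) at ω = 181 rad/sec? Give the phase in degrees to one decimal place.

-151.2 deg

∠(j181 + 99.5) = arctan(181/99.5) = 61.20°
∠(j181) = 90.00°
∠L(j181) = − (61.20° + 90.00°) = -151.20°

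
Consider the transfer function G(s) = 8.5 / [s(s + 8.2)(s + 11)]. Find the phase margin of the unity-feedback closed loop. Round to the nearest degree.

Gain crossover: |G(jω)| = 1 at ω ≈ 0.0942 rad/sec.
∠G(j0.0942) = −90° − arctan(0.0942/8.2) − arctan(0.0942/11) ≈ -91.15°
PM = 180° + (-91.15°) = 88.85°

89°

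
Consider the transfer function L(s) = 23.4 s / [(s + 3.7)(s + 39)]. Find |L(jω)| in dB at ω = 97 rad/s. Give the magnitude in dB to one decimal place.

-13.0 dB

|j97| = 97
|j97 + 3.7| = √(97² + 3.7²) = 97.07
|j97 + 39| = √(97² + 39²) = 104.5
|L(j97)| = 23.4 × 97 / (97.07 × 104.5) = 0.22366
20 log₁₀(0.22366) = -13.01 dB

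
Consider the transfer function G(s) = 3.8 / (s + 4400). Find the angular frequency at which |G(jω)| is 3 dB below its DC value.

For a single-pole low-pass, the −3 dB point is at the pole: ω = 4400 rad/s.

4400 rad/s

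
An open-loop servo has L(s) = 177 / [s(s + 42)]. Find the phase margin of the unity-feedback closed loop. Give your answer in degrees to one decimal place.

Gain crossover: |L(jω)| = 1 at ω ≈ 4.19 rad/sec.
∠L(j4.19) = −90° − arctan(4.19/42) ≈ -95.70°
PM = 180° + (-95.70°) = 84.30°

84.3 deg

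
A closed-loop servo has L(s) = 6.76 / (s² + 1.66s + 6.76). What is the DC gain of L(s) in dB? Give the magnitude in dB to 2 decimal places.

L(0) = 6.76 / 6.76 = 1
20 log₁₀(1) = 0.000 dB

0.00 dB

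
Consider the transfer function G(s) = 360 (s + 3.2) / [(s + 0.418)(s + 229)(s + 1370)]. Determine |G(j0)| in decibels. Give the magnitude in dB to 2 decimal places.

-41.13 dB

G(0) = 360 × 3.2 / (0.418 × 229 × 1370) = 0.0087846
20 log₁₀(0.0087846) = -41.126 dB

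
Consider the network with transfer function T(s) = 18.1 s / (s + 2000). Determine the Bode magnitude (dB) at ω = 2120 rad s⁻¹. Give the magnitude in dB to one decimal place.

22.4 dB

|j2120| = 2120
|j2120 + 2000| = √(2120² + 2000²) = 2915
|T(j2120)| = 18.1 × 2120 / 2915 = 13.166
20 log₁₀(13.166) = 22.39 dB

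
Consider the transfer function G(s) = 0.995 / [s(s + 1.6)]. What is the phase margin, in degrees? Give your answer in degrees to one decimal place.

69.9°

Gain crossover: |G(jω)| = 1 at ω ≈ 0.584 rad/sec.
∠G(j0.584) = −90° − arctan(0.584/1.6) ≈ -110.06°
PM = 180° + (-110.06°) = 69.94°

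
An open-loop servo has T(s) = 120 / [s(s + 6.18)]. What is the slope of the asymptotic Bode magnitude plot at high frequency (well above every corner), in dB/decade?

With 0 zeros and 2 poles, the high-frequency asymptotic slope is 20 × (0 − 2) = -40 dB/decade.

-40 dB/decade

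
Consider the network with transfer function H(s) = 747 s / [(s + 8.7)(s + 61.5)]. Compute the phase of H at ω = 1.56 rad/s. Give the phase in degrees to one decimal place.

∠(j1.56) = 90.00°
∠(j1.56 + 8.7) = arctan(1.56/8.7) = 10.17°
∠(j1.56 + 61.5) = arctan(1.56/61.5) = 1.45°
∠H(j1.56) = 90.00° − (10.17° + 1.45°) = 78.38°

78.4 deg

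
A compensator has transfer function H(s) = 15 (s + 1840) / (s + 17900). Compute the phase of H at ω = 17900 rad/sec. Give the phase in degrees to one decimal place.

39.1 deg

∠(j17900 + 1840) = arctan(17900/1840) = 84.13°
∠(j17900 + 17900) = arctan(17900/17900) = 45.00°
∠H(j17900) = 84.13° − 45.00° = 39.13°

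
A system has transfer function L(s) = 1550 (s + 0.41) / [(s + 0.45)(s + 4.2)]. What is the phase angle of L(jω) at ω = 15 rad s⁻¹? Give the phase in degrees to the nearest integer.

∠(j15 + 0.41) = arctan(15/0.41) = 88.43°
∠(j15 + 0.45) = arctan(15/0.45) = 88.28°
∠(j15 + 4.2) = arctan(15/4.2) = 74.36°
∠L(j15) = 88.43° − (88.28° + 74.36°) = -74.21°

-74°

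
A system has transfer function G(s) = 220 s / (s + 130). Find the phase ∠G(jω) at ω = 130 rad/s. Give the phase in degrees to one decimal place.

45.0°

∠(j130) = 90.00°
∠(j130 + 130) = arctan(130/130) = 45.00°
∠G(j130) = 90.00° − 45.00° = 45.00°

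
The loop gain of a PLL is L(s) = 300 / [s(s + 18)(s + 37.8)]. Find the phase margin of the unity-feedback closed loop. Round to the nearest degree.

88°

Gain crossover: |L(jω)| = 1 at ω ≈ 0.441 rad/s.
∠L(j0.441) = −90° − arctan(0.441/18) − arctan(0.441/37.8) ≈ -92.07°
PM = 180° + (-92.07°) = 87.93°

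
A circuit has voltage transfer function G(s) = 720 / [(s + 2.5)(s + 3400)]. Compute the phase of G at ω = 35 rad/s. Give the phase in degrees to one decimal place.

∠(j35 + 2.5) = arctan(35/2.5) = 85.91°
∠(j35 + 3400) = arctan(35/3400) = 0.59°
∠G(j35) = − (85.91° + 0.59°) = -86.50°

-86.5 deg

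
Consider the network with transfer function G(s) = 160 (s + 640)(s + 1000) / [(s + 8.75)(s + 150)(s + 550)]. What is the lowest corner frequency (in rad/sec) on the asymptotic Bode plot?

Break frequencies occur at each pole and zero magnitude: 8.75 rad/sec, 150 rad/sec, 550 rad/sec, 640 rad/sec, 1000 rad/sec.
The lowest is 8.75 rad/sec.

8.75 rad/sec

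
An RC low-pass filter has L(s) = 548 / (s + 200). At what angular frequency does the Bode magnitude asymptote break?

200 rad/s

The single real pole at s = −200 gives a corner at ω = 200 rad/s.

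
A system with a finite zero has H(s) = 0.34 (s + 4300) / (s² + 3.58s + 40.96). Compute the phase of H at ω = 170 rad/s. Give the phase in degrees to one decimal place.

∠(j170 + 4300) = arctan(170/4300) = 2.26°
∠[(j170)² + 3.58(j170) + 40.96] = ∠[-28859 + j608.6] = 178.79°
∠H(j170) = 2.26° − 178.79° = -176.53°

-176.5°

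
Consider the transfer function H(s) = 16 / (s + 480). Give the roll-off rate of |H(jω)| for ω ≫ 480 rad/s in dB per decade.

With 0 zeros and 1 pole, the high-frequency asymptotic slope is 20 × (0 − 1) = -20 dB/decade.

-20 dB/decade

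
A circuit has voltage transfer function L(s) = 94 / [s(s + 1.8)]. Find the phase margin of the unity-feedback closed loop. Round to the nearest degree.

Gain crossover: |L(jω)| = 1 at ω ≈ 9.61 rad s⁻¹.
∠L(j9.61) = −90° − arctan(9.61/1.8) ≈ -169.39°
PM = 180° + (-169.39°) = 10.61°

11°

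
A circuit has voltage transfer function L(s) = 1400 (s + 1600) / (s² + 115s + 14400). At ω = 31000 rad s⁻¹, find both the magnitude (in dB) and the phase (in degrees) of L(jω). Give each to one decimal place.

|j31000 + 1600| = √(31000² + 1600²) = 3.104e+04
|(j31000)² + 115(j31000) + 14400| = |-9.6099e+08 + j3.565e+06| = 9.61e+08
|L(j31000)| = 1400 × 3.104e+04 / 9.61e+08 = 0.045222
20 log₁₀(0.045222) = -26.89 dB
∠(j31000 + 1600) = arctan(31000/1600) = 87.05°
∠[(j31000)² + 115(j31000) + 14400] = ∠[-9.6099e+08 + j3.565e+06] = 179.79°
∠L(j31000) = 87.05° − 179.79° = -92.74°

|L| = -26.9 dB, ∠L = -92.7 deg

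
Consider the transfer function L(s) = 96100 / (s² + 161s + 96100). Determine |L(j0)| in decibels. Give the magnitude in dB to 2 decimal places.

L(0) = 96100 / 96100 = 1
20 log₁₀(1) = 0.000 dB

0.00 dB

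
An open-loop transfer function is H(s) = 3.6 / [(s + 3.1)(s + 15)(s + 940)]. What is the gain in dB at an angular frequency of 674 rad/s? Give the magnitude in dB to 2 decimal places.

|j674 + 3.1| = √(674² + 3.1²) = 674
|j674 + 15| = √(674² + 15²) = 674.2
|j674 + 940| = √(674² + 940²) = 1157
|H(j674)| = 3.6 / (674 × 674.2 × 1157) = 6.8496e-09
20 log₁₀(6.8496e-09) = -163.287 dB

-163.29 dB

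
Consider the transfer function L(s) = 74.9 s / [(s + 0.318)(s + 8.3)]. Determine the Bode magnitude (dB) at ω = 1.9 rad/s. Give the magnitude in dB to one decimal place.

18.8 dB

|j1.9| = 1.9
|j1.9 + 0.318| = √(1.9² + 0.318²) = 1.926
|j1.9 + 8.3| = √(1.9² + 8.3²) = 8.515
|L(j1.9)| = 74.9 × 1.9 / (1.926 × 8.515) = 8.6759
20 log₁₀(8.6759) = 18.77 dB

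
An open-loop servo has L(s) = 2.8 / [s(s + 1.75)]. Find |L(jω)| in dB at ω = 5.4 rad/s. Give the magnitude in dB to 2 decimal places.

|j5.4 + 1.75| = √(5.4² + 1.75²) = 5.676
|j5.4| = 5.4
|L(j5.4)| = 2.8 / (5.676 × 5.4) = 0.091345
20 log₁₀(0.091345) = -20.786 dB

-20.79 dB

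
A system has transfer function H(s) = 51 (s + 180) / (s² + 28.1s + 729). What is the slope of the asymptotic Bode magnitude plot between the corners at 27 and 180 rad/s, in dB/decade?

-40 dB/decade

In this band the factors already past their corner are: complex pole pair at ωₙ ≈ 27; net slope = -40 dB/decade.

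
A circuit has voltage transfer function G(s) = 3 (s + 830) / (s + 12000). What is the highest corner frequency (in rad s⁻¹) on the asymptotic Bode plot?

12000 rad s⁻¹

Break frequencies occur at each pole and zero magnitude: 830 rad s⁻¹, 12000 rad s⁻¹.
The highest is 12000 rad s⁻¹.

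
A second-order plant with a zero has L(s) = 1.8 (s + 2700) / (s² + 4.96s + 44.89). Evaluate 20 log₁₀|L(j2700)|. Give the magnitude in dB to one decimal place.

|j2700 + 2700| = √(2700² + 2700²) = 3818
|(j2700)² + 4.96(j2700) + 44.89| = |-7.29e+06 + j13392| = 7.29e+06
|L(j2700)| = 1.8 × 3818 / 7.29e+06 = 0.00094281
20 log₁₀(0.00094281) = -60.51 dB

-60.5 dB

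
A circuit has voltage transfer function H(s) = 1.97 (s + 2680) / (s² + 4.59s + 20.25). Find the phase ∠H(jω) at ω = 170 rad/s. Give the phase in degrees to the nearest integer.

∠(j170 + 2680) = arctan(170/2680) = 3.63°
∠[(j170)² + 4.59(j170) + 20.25] = ∠[-28880 + j780.3] = 178.45°
∠H(j170) = 3.63° − 178.45° = -174.82°

-175°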